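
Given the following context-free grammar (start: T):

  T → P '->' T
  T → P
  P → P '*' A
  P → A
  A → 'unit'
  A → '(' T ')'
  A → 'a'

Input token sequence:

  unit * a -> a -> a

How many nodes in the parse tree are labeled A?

4

[T [P [P [A unit]] * [A a]] -> [T [P [A a]] -> [T [P [A a]]]]]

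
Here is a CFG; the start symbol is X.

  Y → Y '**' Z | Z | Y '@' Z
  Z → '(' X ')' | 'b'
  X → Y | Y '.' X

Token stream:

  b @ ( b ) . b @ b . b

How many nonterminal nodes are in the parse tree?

16

[X [Y [Y [Z b]] @ [Z ( [X [Y [Z b]]] )]] . [X [Y [Y [Z b]] @ [Z b]] . [X [Y [Z b]]]]]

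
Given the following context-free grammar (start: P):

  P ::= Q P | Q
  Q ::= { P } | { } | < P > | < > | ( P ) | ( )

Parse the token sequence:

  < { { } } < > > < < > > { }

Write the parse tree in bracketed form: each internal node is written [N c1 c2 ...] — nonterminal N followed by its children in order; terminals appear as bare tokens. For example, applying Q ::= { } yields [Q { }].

[P [Q < [P [Q { [P [Q { }]] }] [P [Q < >]]] >] [P [Q < [P [Q < >]] >] [P [Q { }]]]]

P
Q P
< P > P
< Q P > P
< { P } P > P
< { Q } P > P
< { { } } P > P
< { { } } Q > P
< { { } } < > > P
< { { } } < > > Q P
< { { } } < > > < P > P
< { { } } < > > < Q > P
< { { } } < > > < < > > P
< { { } } < > > < < > > Q
< { { } } < > > < < > > { }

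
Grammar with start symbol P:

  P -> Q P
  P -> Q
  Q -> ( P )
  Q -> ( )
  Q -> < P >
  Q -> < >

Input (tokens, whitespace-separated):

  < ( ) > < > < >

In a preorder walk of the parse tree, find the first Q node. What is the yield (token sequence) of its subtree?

< ( ) >

[P [Q < [P [Q ( )]] >] [P [Q < >] [P [Q < >]]]]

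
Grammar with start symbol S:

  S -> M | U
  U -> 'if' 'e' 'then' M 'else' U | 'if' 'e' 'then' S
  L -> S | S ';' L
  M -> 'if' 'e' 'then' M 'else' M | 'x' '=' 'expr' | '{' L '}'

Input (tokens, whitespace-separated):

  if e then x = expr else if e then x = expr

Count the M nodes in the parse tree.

[S [U if e then [M x = expr] else [U if e then [S [M x = expr]]]]]

2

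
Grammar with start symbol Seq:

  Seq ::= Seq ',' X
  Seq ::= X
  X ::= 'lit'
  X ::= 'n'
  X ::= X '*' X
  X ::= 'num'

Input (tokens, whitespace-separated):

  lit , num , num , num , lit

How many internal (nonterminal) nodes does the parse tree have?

[Seq [Seq [Seq [Seq [Seq [X lit]] , [X num]] , [X num]] , [X num]] , [X lit]]

10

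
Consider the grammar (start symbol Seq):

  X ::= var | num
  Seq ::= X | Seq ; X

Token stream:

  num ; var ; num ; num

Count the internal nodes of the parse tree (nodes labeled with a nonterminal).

[Seq [Seq [Seq [Seq [X num]] ; [X var]] ; [X num]] ; [X num]]

8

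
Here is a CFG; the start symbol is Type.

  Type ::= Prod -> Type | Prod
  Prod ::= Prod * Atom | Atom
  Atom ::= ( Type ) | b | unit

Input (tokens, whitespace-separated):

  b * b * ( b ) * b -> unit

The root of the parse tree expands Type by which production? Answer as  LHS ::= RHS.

Type ::= Prod -> Type

[Type [Prod [Prod [Prod [Prod [Atom b]] * [Atom b]] * [Atom ( [Type [Prod [Atom b]]] )]] * [Atom b]] -> [Type [Prod [Atom unit]]]]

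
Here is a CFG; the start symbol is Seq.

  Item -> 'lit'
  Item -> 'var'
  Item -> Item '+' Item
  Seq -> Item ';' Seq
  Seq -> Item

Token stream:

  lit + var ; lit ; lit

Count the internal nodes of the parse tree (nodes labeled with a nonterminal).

8

[Seq [Item [Item lit] + [Item var]] ; [Seq [Item lit] ; [Seq [Item lit]]]]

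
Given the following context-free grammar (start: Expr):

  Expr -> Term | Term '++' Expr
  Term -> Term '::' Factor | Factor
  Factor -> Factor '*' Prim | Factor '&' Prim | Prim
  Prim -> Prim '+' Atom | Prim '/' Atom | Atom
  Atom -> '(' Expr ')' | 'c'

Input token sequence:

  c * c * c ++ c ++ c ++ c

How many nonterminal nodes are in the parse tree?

26

[Expr [Term [Factor [Factor [Factor [Prim [Atom c]]] * [Prim [Atom c]]] * [Prim [Atom c]]]] ++ [Expr [Term [Factor [Prim [Atom c]]]] ++ [Expr [Term [Factor [Prim [Atom c]]]] ++ [Expr [Term [Factor [Prim [Atom c]]]]]]]]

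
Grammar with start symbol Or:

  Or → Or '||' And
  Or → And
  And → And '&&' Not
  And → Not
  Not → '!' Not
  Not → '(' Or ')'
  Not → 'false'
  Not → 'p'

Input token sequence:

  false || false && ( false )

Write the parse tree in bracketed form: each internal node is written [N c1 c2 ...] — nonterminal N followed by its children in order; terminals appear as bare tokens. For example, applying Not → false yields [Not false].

[Or [Or [And [Not false]]] || [And [And [Not false]] && [Not ( [Or [And [Not false]]] )]]]

Or
Or || And
And || And
Not || And
false || And
false || And && Not
false || Not && Not
false || false && Not
false || false && ( Or )
false || false && ( And )
false || false && ( Not )
false || false && ( false )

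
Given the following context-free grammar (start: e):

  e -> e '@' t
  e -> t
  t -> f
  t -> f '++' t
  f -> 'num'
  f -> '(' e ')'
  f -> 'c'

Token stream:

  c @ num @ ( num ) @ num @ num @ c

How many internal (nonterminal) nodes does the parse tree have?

[e [e [e [e [e [e [t [f c]]] @ [t [f num]]] @ [t [f ( [e [t [f num]]] )]]] @ [t [f num]]] @ [t [f num]]] @ [t [f c]]]

21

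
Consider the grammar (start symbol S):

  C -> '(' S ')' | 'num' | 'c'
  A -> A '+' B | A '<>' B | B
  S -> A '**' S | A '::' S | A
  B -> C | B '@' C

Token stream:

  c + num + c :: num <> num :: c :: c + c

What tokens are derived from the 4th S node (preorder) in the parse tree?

[S [A [A [A [B [C c]]] + [B [C num]]] + [B [C c]]] :: [S [A [A [B [C num]]] <> [B [C num]]] :: [S [A [B [C c]]] :: [S [A [A [B [C c]]] + [B [C c]]]]]]]

c + c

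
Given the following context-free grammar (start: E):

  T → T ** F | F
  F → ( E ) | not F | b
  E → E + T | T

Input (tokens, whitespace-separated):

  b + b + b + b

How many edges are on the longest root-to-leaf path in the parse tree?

[E [E [E [E [T [F b]]] + [T [F b]]] + [T [F b]]] + [T [F b]]]

6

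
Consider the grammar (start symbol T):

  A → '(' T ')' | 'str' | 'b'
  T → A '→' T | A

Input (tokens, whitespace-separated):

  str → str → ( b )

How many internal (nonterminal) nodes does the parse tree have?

[T [A str] → [T [A str] → [T [A ( [T [A b]] )]]]]

8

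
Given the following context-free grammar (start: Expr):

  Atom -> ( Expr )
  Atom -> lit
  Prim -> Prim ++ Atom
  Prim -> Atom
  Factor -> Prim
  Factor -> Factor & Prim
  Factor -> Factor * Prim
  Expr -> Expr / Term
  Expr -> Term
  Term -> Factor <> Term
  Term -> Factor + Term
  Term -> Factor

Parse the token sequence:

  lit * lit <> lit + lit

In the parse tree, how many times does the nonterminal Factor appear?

[Expr [Term [Factor [Factor [Prim [Atom lit]]] * [Prim [Atom lit]]] <> [Term [Factor [Prim [Atom lit]]] + [Term [Factor [Prim [Atom lit]]]]]]]

4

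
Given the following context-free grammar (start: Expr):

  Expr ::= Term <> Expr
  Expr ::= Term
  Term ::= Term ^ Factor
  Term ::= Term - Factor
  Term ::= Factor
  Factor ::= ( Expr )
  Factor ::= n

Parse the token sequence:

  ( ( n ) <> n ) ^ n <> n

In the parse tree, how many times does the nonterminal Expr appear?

5

[Expr [Term [Term [Factor ( [Expr [Term [Factor ( [Expr [Term [Factor n]]] )]] <> [Expr [Term [Factor n]]]] )]] ^ [Factor n]] <> [Expr [Term [Factor n]]]]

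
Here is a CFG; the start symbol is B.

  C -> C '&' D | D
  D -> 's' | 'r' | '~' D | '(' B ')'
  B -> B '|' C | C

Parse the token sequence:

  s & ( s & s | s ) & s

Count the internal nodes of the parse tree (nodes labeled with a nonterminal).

15

[B [C [C [C [D s]] & [D ( [B [B [C [C [D s]] & [D s]]] | [C [D s]]] )]] & [D s]]]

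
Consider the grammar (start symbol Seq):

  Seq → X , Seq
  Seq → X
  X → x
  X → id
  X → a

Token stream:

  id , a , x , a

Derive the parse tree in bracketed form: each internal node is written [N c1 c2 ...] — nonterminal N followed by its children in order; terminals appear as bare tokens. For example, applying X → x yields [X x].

Seq
X , Seq
id , Seq
id , X , Seq
id , a , Seq
id , a , X , Seq
id , a , x , Seq
id , a , x , X
id , a , x , a

[Seq [X id] , [Seq [X a] , [Seq [X x] , [Seq [X a]]]]]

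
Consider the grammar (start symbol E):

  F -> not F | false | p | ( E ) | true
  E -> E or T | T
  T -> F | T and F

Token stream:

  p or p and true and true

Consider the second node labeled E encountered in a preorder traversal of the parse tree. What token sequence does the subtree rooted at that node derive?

[E [E [T [F p]]] or [T [T [T [F p]] and [F true]] and [F true]]]

p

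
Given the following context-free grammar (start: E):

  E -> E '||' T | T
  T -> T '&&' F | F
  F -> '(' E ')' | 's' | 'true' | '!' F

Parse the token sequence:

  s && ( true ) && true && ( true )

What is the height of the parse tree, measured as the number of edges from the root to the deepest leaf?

[E [T [T [T [T [F s]] && [F ( [E [T [F true]]] )]] && [F true]] && [F ( [E [T [F true]]] )]]]

8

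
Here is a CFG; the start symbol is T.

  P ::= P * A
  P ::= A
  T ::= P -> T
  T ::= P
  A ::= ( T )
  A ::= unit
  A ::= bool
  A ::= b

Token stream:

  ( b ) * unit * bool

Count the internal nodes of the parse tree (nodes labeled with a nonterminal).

[T [P [P [P [A ( [T [P [A b]]] )]] * [A unit]] * [A bool]]]

10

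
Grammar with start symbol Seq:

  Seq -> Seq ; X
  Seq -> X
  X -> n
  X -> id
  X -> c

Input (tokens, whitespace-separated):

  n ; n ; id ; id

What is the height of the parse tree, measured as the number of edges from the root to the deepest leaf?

5

[Seq [Seq [Seq [Seq [X n]] ; [X n]] ; [X id]] ; [X id]]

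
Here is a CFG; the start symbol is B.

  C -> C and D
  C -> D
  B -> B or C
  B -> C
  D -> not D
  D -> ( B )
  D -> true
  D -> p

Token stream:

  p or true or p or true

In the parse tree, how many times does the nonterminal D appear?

4

[B [B [B [B [C [D p]]] or [C [D true]]] or [C [D p]]] or [C [D true]]]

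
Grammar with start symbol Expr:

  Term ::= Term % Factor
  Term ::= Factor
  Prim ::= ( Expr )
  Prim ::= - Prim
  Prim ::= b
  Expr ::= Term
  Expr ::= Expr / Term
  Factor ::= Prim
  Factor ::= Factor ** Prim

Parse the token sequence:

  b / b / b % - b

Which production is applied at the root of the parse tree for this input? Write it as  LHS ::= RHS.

[Expr [Expr [Expr [Term [Factor [Prim b]]]] / [Term [Factor [Prim b]]]] / [Term [Term [Factor [Prim b]]] % [Factor [Prim - [Prim b]]]]]

Expr ::= Expr / Term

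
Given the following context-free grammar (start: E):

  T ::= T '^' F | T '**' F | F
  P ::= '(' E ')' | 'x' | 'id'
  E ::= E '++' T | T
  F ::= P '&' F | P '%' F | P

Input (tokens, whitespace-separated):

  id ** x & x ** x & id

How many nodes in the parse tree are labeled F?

5

[E [T [T [T [F [P id]]] ** [F [P x] & [F [P x]]]] ** [F [P x] & [F [P id]]]]]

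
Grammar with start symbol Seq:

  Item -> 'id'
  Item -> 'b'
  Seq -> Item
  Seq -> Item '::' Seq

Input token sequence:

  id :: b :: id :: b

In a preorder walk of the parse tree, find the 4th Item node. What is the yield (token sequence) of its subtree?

[Seq [Item id] :: [Seq [Item b] :: [Seq [Item id] :: [Seq [Item b]]]]]

b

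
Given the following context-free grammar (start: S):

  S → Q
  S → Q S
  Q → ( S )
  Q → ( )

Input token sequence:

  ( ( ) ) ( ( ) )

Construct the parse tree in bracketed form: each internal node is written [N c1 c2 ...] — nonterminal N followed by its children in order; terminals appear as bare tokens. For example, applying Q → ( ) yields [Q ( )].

[S [Q ( [S [Q ( )]] )] [S [Q ( [S [Q ( )]] )]]]

S
Q S
( S ) S
( Q ) S
( ( ) ) S
( ( ) ) Q
( ( ) ) ( S )
( ( ) ) ( Q )
( ( ) ) ( ( ) )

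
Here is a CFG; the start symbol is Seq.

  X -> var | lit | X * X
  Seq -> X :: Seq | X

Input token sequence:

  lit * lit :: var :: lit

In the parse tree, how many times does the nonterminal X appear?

5

[Seq [X [X lit] * [X lit]] :: [Seq [X var] :: [Seq [X lit]]]]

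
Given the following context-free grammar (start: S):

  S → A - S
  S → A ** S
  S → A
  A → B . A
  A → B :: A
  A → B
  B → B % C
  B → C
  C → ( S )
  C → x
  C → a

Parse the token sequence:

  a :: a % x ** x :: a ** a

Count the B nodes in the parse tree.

6

[S [A [B [C a]] :: [A [B [B [C a]] % [C x]]]] ** [S [A [B [C x]] :: [A [B [C a]]]] ** [S [A [B [C a]]]]]]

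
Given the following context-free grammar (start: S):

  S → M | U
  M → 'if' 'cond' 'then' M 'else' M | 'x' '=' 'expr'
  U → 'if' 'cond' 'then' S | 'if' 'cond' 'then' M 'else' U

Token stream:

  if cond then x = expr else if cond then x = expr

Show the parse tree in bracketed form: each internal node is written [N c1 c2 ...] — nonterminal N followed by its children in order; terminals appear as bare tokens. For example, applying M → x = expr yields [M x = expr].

S
U
if cond then M else U
if cond then x = expr else U
if cond then x = expr else if cond then S
if cond then x = expr else if cond then M
if cond then x = expr else if cond then x = expr

[S [U if cond then [M x = expr] else [U if cond then [S [M x = expr]]]]]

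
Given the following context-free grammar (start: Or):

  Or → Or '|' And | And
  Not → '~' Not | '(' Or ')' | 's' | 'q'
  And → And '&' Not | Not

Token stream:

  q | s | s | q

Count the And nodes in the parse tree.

[Or [Or [Or [Or [And [Not q]]] | [And [Not s]]] | [And [Not s]]] | [And [Not q]]]

4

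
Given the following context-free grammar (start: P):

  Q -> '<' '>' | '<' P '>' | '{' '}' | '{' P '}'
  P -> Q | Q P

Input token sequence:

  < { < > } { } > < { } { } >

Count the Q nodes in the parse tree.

7

[P [Q < [P [Q { [P [Q < >]] }] [P [Q { }]]] >] [P [Q < [P [Q { }] [P [Q { }]]] >]]]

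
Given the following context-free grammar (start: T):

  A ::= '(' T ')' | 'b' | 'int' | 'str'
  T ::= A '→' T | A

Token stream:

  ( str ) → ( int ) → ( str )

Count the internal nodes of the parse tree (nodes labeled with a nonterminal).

[T [A ( [T [A str]] )] → [T [A ( [T [A int]] )] → [T [A ( [T [A str]] )]]]]

12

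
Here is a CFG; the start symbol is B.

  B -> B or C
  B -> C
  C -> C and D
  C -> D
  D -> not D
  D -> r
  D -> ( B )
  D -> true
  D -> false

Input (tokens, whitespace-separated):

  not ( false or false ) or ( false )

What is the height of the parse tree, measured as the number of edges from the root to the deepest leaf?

9

[B [B [C [D not [D ( [B [B [C [D false]]] or [C [D false]]] )]]]] or [C [D ( [B [C [D false]]] )]]]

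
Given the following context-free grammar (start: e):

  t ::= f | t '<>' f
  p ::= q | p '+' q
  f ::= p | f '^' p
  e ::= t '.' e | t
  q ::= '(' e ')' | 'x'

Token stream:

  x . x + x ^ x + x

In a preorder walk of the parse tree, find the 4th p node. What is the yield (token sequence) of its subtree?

x + x

[e [t [f [p [q x]]]] . [e [t [f [f [p [p [q x]] + [q x]]] ^ [p [p [q x]] + [q x]]]]]]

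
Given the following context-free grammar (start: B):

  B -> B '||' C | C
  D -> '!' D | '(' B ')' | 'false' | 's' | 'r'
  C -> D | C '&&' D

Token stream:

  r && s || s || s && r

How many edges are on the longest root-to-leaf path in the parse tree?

6

[B [B [B [C [C [D r]] && [D s]]] || [C [D s]]] || [C [C [D s]] && [D r]]]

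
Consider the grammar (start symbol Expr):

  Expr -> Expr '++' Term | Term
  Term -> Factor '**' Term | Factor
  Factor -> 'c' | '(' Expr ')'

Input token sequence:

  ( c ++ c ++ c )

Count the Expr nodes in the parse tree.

4

[Expr [Term [Factor ( [Expr [Expr [Expr [Term [Factor c]]] ++ [Term [Factor c]]] ++ [Term [Factor c]]] )]]]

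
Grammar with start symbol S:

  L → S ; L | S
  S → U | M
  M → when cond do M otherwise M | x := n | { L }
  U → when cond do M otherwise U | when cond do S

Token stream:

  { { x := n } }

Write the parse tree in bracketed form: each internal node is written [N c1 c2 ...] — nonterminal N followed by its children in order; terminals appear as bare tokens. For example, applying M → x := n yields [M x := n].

[S [M { [L [S [M { [L [S [M x := n]]] }]]] }]]

S
M
{ L }
{ S }
{ M }
{ { L } }
{ { S } }
{ { M } }
{ { x := n } }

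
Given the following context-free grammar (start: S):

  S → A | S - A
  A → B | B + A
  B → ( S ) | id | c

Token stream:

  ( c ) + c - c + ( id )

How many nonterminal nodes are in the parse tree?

[S [S [A [B ( [S [A [B c]]] )] + [A [B c]]]] - [A [B c] + [A [B ( [S [A [B id]]] )]]]]

16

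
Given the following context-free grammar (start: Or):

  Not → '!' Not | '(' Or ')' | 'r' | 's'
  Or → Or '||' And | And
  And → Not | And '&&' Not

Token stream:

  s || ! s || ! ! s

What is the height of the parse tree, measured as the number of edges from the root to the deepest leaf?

[Or [Or [Or [And [Not s]]] || [And [Not ! [Not s]]]] || [And [Not ! [Not ! [Not s]]]]]

5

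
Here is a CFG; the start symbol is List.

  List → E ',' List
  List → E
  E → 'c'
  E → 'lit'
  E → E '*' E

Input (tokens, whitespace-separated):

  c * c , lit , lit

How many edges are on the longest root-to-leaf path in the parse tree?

4

[List [E [E c] * [E c]] , [List [E lit] , [List [E lit]]]]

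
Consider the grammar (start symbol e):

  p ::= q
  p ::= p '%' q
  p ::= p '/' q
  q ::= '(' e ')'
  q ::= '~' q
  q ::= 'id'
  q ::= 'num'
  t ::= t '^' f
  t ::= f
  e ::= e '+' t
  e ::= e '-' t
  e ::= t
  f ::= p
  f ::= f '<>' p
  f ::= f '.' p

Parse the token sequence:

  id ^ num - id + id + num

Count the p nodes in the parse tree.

[e [e [e [e [t [t [f [p [q id]]]] ^ [f [p [q num]]]]] - [t [f [p [q id]]]]] + [t [f [p [q id]]]]] + [t [f [p [q num]]]]]

5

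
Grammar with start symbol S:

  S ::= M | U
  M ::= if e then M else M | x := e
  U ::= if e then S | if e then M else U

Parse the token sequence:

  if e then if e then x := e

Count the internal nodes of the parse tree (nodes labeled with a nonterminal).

[S [U if e then [S [U if e then [S [M x := e]]]]]]

6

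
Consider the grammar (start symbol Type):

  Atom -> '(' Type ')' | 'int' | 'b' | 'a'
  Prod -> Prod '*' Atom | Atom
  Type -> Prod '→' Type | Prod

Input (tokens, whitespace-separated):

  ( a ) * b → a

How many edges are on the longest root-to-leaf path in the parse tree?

7

[Type [Prod [Prod [Atom ( [Type [Prod [Atom a]]] )]] * [Atom b]] → [Type [Prod [Atom a]]]]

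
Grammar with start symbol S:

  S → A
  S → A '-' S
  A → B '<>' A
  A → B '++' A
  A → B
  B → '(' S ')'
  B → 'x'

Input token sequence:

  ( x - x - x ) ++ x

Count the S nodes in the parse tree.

[S [A [B ( [S [A [B x]] - [S [A [B x]] - [S [A [B x]]]]] )] ++ [A [B x]]]]

4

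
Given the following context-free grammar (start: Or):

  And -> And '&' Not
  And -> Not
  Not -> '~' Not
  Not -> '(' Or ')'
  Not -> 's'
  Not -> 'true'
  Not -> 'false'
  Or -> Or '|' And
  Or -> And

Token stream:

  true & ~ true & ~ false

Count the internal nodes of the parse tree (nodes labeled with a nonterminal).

9

[Or [And [And [And [Not true]] & [Not ~ [Not true]]] & [Not ~ [Not false]]]]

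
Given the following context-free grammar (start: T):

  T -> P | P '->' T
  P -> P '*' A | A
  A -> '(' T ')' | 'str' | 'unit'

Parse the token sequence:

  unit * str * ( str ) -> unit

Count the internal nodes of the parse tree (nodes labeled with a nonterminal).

[T [P [P [P [A unit]] * [A str]] * [A ( [T [P [A str]]] )]] -> [T [P [A unit]]]]

13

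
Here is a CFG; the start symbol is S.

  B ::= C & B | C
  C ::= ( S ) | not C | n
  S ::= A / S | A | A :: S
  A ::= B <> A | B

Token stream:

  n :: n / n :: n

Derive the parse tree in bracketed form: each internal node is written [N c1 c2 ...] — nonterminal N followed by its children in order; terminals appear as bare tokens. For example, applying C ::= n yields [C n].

[S [A [B [C n]]] :: [S [A [B [C n]]] / [S [A [B [C n]]] :: [S [A [B [C n]]]]]]]

S
A :: S
B :: S
C :: S
n :: S
n :: A / S
n :: B / S
n :: C / S
n :: n / S
n :: n / A :: S
n :: n / B :: S
n :: n / C :: S
n :: n / n :: S
n :: n / n :: A
n :: n / n :: B
n :: n / n :: C
n :: n / n :: n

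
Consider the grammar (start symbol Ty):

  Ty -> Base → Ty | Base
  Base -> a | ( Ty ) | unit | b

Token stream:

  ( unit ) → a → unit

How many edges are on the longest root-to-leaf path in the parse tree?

[Ty [Base ( [Ty [Base unit]] )] → [Ty [Base a] → [Ty [Base unit]]]]

4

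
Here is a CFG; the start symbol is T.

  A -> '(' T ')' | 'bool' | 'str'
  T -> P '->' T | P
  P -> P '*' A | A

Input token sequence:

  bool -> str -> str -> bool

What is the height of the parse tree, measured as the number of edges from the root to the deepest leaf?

[T [P [A bool]] -> [T [P [A str]] -> [T [P [A str]] -> [T [P [A bool]]]]]]

6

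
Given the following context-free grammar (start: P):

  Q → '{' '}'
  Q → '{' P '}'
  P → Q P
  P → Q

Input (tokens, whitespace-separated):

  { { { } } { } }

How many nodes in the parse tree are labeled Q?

[P [Q { [P [Q { [P [Q { }]] }] [P [Q { }]]] }]]

4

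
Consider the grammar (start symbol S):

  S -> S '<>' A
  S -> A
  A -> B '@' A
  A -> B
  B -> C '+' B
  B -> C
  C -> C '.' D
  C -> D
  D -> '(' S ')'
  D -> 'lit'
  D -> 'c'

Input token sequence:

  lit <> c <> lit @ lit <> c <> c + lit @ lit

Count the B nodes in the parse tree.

8

[S [S [S [S [S [A [B [C [D lit]]]]] <> [A [B [C [D c]]]]] <> [A [B [C [D lit]]] @ [A [B [C [D lit]]]]]] <> [A [B [C [D c]]]]] <> [A [B [C [D c]] + [B [C [D lit]]]] @ [A [B [C [D lit]]]]]]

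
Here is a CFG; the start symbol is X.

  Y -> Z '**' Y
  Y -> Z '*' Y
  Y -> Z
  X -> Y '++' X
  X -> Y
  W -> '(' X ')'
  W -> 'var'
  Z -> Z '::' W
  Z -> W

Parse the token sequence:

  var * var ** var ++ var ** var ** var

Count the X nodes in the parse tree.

[X [Y [Z [W var]] * [Y [Z [W var]] ** [Y [Z [W var]]]]] ++ [X [Y [Z [W var]] ** [Y [Z [W var]] ** [Y [Z [W var]]]]]]]

2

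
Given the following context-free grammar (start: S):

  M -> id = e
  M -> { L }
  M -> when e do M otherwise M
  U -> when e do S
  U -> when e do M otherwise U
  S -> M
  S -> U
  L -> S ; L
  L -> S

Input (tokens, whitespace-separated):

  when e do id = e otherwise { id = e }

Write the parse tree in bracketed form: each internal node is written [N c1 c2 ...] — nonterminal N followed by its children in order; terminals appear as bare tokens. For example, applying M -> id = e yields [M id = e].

S
M
when e do M otherwise M
when e do id = e otherwise M
when e do id = e otherwise { L }
when e do id = e otherwise { S }
when e do id = e otherwise { M }
when e do id = e otherwise { id = e }

[S [M when e do [M id = e] otherwise [M { [L [S [M id = e]]] }]]]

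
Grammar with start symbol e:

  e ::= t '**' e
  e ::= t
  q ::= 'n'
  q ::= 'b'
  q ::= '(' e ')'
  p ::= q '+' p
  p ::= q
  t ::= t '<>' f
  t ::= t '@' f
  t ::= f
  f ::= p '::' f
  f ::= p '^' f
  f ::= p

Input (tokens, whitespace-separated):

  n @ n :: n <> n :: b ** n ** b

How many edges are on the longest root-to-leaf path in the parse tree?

7

[e [t [t [t [f [p [q n]]]] @ [f [p [q n]] :: [f [p [q n]]]]] <> [f [p [q n]] :: [f [p [q b]]]]] ** [e [t [f [p [q n]]]] ** [e [t [f [p [q b]]]]]]]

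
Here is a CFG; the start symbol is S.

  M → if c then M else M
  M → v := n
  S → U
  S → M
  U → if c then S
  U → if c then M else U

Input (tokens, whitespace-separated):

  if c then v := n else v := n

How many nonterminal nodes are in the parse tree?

[S [M if c then [M v := n] else [M v := n]]]

4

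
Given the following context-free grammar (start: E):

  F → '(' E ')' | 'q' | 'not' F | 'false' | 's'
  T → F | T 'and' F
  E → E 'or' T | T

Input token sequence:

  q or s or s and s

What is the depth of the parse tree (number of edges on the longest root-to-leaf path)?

5

[E [E [E [T [F q]]] or [T [F s]]] or [T [T [F s]] and [F s]]]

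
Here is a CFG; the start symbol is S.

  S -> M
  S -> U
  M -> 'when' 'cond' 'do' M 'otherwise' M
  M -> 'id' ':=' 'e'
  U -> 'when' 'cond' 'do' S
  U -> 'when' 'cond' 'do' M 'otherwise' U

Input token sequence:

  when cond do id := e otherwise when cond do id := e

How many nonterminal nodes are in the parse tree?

6

[S [U when cond do [M id := e] otherwise [U when cond do [S [M id := e]]]]]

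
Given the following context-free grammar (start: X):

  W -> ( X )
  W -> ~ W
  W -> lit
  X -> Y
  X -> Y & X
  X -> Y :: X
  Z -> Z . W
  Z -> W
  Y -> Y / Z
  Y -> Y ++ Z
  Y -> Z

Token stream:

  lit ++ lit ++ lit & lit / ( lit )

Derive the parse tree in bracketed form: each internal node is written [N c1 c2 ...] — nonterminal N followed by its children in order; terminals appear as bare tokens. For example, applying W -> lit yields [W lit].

X
Y & X
Y ++ Z & X
Y ++ Z ++ Z & X
Z ++ Z ++ Z & X
W ++ Z ++ Z & X
lit ++ Z ++ Z & X
lit ++ W ++ Z & X
lit ++ lit ++ Z & X
lit ++ lit ++ W & X
lit ++ lit ++ lit & X
lit ++ lit ++ lit & Y
lit ++ lit ++ lit & Y / Z
lit ++ lit ++ lit & Z / Z
lit ++ lit ++ lit & W / Z
lit ++ lit ++ lit & lit / Z
lit ++ lit ++ lit & lit / W
lit ++ lit ++ lit & lit / ( X )
lit ++ lit ++ lit & lit / ( Y )
lit ++ lit ++ lit & lit / ( Z )
lit ++ lit ++ lit & lit / ( W )
lit ++ lit ++ lit & lit / ( lit )

[X [Y [Y [Y [Z [W lit]]] ++ [Z [W lit]]] ++ [Z [W lit]]] & [X [Y [Y [Z [W lit]]] / [Z [W ( [X [Y [Z [W lit]]]] )]]]]]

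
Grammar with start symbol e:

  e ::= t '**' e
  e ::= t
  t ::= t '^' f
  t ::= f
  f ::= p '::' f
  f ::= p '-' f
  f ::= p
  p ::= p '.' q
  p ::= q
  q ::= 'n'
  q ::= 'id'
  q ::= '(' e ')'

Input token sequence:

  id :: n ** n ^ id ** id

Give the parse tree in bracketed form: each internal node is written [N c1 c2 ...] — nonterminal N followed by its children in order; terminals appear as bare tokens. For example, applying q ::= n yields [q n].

e
t ** e
f ** e
p :: f ** e
q :: f ** e
id :: f ** e
id :: p ** e
id :: q ** e
id :: n ** e
id :: n ** t ** e
id :: n ** t ^ f ** e
id :: n ** f ^ f ** e
id :: n ** p ^ f ** e
id :: n ** q ^ f ** e
id :: n ** n ^ f ** e
id :: n ** n ^ p ** e
id :: n ** n ^ q ** e
id :: n ** n ^ id ** e
id :: n ** n ^ id ** t
id :: n ** n ^ id ** f
id :: n ** n ^ id ** p
id :: n ** n ^ id ** q
id :: n ** n ^ id ** id

[e [t [f [p [q id]] :: [f [p [q n]]]]] ** [e [t [t [f [p [q n]]]] ^ [f [p [q id]]]] ** [e [t [f [p [q id]]]]]]]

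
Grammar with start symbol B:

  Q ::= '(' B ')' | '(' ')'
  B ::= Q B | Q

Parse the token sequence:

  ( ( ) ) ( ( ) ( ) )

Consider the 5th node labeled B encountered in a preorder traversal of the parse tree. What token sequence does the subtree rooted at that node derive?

[B [Q ( [B [Q ( )]] )] [B [Q ( [B [Q ( )] [B [Q ( )]]] )]]]

( )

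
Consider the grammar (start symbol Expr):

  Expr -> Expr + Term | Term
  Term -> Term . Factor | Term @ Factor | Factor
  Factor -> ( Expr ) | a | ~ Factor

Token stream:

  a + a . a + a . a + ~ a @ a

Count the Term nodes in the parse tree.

7

[Expr [Expr [Expr [Expr [Term [Factor a]]] + [Term [Term [Factor a]] . [Factor a]]] + [Term [Term [Factor a]] . [Factor a]]] + [Term [Term [Factor ~ [Factor a]]] @ [Factor a]]]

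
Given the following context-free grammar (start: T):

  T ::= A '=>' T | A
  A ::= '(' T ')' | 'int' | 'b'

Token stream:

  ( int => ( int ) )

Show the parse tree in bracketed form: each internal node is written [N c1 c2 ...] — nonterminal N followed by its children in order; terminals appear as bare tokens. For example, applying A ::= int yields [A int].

[T [A ( [T [A int] => [T [A ( [T [A int]] )]]] )]]

T
A
( T )
( A => T )
( int => T )
( int => A )
( int => ( T ) )
( int => ( A ) )
( int => ( int ) )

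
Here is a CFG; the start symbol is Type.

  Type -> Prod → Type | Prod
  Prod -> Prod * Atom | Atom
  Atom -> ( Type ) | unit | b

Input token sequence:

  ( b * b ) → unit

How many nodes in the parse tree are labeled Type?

[Type [Prod [Atom ( [Type [Prod [Prod [Atom b]] * [Atom b]]] )]] → [Type [Prod [Atom unit]]]]

3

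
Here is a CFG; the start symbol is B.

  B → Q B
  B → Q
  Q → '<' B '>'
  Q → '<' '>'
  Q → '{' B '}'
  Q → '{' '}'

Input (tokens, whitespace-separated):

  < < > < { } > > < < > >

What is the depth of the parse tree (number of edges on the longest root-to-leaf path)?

[B [Q < [B [Q < >] [B [Q < [B [Q { }]] >]]] >] [B [Q < [B [Q < >]] >]]]

7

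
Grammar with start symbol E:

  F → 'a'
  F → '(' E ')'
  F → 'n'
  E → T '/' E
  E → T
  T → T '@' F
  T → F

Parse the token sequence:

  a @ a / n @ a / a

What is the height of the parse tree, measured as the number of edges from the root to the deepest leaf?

[E [T [T [F a]] @ [F a]] / [E [T [T [F n]] @ [F a]] / [E [T [F a]]]]]

5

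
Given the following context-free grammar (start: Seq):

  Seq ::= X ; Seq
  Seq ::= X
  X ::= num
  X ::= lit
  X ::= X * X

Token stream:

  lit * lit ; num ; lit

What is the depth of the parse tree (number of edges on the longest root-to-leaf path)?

[Seq [X [X lit] * [X lit]] ; [Seq [X num] ; [Seq [X lit]]]]

4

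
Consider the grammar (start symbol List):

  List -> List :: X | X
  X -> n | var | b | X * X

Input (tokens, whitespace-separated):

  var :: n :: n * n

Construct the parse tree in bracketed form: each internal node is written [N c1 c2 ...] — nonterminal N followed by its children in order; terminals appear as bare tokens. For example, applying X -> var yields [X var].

[List [List [List [X var]] :: [X n]] :: [X [X n] * [X n]]]

List
List :: X
List :: X :: X
X :: X :: X
var :: X :: X
var :: n :: X
var :: n :: X * X
var :: n :: n * X
var :: n :: n * n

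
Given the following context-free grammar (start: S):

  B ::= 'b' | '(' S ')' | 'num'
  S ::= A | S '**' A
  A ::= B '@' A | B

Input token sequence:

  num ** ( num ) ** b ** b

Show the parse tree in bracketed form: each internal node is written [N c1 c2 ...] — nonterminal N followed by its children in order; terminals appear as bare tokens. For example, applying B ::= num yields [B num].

S
S ** A
S ** A ** A
S ** A ** A ** A
A ** A ** A ** A
B ** A ** A ** A
num ** A ** A ** A
num ** B ** A ** A
num ** ( S ) ** A ** A
num ** ( A ) ** A ** A
num ** ( B ) ** A ** A
num ** ( num ) ** A ** A
num ** ( num ) ** B ** A
num ** ( num ) ** b ** A
num ** ( num ) ** b ** B
num ** ( num ) ** b ** b

[S [S [S [S [A [B num]]] ** [A [B ( [S [A [B num]]] )]]] ** [A [B b]]] ** [A [B b]]]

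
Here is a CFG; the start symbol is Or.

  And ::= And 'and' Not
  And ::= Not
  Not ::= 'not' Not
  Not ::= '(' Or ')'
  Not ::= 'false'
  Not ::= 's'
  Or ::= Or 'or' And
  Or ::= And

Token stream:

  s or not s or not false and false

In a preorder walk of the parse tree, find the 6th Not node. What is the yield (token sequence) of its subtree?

false

[Or [Or [Or [And [Not s]]] or [And [Not not [Not s]]]] or [And [And [Not not [Not false]]] and [Not false]]]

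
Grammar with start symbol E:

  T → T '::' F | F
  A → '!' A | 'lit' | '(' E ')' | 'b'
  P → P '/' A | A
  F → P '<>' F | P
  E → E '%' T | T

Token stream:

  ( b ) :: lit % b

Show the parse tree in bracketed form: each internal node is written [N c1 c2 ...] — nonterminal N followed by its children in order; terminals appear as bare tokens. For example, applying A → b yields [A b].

[E [E [T [T [F [P [A ( [E [T [F [P [A b]]]]] )]]]] :: [F [P [A lit]]]]] % [T [F [P [A b]]]]]

E
E % T
T % T
T :: F % T
F :: F % T
P :: F % T
A :: F % T
( E ) :: F % T
( T ) :: F % T
( F ) :: F % T
( P ) :: F % T
( A ) :: F % T
( b ) :: F % T
( b ) :: P % T
( b ) :: A % T
( b ) :: lit % T
( b ) :: lit % F
( b ) :: lit % P
( b ) :: lit % A
( b ) :: lit % b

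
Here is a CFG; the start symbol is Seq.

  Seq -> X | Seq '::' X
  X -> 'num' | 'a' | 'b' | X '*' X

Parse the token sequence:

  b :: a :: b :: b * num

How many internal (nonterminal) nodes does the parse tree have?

[Seq [Seq [Seq [Seq [X b]] :: [X a]] :: [X b]] :: [X [X b] * [X num]]]

10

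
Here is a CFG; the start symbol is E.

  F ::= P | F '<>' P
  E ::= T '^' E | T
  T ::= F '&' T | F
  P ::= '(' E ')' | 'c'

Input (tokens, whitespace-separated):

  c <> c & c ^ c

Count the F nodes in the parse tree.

[E [T [F [F [P c]] <> [P c]] & [T [F [P c]]]] ^ [E [T [F [P c]]]]]

4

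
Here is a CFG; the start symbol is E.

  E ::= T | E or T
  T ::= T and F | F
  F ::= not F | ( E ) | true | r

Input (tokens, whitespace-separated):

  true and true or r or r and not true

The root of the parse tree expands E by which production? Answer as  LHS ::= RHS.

E ::= E or T

[E [E [E [T [T [F true]] and [F true]]] or [T [F r]]] or [T [T [F r]] and [F not [F true]]]]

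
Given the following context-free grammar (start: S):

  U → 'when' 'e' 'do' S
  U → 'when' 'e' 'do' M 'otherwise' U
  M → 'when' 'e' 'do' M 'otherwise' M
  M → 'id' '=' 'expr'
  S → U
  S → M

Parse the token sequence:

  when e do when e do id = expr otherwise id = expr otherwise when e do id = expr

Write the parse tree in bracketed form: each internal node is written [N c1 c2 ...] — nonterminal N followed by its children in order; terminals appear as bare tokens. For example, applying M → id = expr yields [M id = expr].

S
U
when e do M otherwise U
when e do when e do M otherwise M otherwise U
when e do when e do id = expr otherwise M otherwise U
when e do when e do id = expr otherwise id = expr otherwise U
when e do when e do id = expr otherwise id = expr otherwise when e do S
when e do when e do id = expr otherwise id = expr otherwise when e do M
when e do when e do id = expr otherwise id = expr otherwise when e do id = expr

[S [U when e do [M when e do [M id = expr] otherwise [M id = expr]] otherwise [U when e do [S [M id = expr]]]]]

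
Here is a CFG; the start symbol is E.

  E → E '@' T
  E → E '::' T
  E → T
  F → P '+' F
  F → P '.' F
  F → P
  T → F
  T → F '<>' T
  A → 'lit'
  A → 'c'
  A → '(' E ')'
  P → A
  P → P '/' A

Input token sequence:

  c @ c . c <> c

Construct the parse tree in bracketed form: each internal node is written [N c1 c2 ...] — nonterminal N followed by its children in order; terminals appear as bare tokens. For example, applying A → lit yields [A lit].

[E [E [T [F [P [A c]]]]] @ [T [F [P [A c]] . [F [P [A c]]]] <> [T [F [P [A c]]]]]]

E
E @ T
T @ T
F @ T
P @ T
A @ T
c @ T
c @ F <> T
c @ P . F <> T
c @ A . F <> T
c @ c . F <> T
c @ c . P <> T
c @ c . A <> T
c @ c . c <> T
c @ c . c <> F
c @ c . c <> P
c @ c . c <> A
c @ c . c <> c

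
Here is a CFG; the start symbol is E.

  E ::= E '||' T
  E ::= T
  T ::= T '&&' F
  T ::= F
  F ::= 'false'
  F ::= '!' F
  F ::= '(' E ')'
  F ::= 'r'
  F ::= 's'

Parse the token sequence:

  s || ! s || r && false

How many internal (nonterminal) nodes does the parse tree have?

12

[E [E [E [T [F s]]] || [T [F ! [F s]]]] || [T [T [F r]] && [F false]]]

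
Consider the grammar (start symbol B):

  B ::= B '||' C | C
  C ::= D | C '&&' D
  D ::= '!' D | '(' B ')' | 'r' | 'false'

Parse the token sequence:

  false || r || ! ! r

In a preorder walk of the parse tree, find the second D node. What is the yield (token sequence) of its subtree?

[B [B [B [C [D false]]] || [C [D r]]] || [C [D ! [D ! [D r]]]]]

r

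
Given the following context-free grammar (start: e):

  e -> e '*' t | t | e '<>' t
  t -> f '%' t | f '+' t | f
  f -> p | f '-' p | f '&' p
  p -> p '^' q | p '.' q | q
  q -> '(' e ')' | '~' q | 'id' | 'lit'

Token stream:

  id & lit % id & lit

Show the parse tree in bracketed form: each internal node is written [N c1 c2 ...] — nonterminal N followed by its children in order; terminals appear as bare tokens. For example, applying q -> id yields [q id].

[e [t [f [f [p [q id]]] & [p [q lit]]] % [t [f [f [p [q id]]] & [p [q lit]]]]]]

e
t
f % t
f & p % t
p & p % t
q & p % t
id & p % t
id & q % t
id & lit % t
id & lit % f
id & lit % f & p
id & lit % p & p
id & lit % q & p
id & lit % id & p
id & lit % id & q
id & lit % id & lit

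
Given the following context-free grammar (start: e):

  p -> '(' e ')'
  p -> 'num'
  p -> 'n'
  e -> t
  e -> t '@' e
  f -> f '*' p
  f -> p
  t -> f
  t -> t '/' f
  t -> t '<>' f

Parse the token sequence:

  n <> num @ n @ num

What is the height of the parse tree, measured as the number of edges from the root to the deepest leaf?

[e [t [t [f [p n]]] <> [f [p num]]] @ [e [t [f [p n]]] @ [e [t [f [p num]]]]]]

6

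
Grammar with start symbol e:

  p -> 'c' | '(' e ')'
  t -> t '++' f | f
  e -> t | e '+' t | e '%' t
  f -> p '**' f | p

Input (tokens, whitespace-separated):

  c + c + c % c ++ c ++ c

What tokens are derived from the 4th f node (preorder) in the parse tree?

c

[e [e [e [e [t [f [p c]]]] + [t [f [p c]]]] + [t [f [p c]]]] % [t [t [t [f [p c]]] ++ [f [p c]]] ++ [f [p c]]]]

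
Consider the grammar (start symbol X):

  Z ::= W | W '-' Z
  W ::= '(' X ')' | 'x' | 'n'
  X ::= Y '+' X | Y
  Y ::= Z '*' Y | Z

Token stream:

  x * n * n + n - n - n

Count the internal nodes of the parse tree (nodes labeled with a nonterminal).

18

[X [Y [Z [W x]] * [Y [Z [W n]] * [Y [Z [W n]]]]] + [X [Y [Z [W n] - [Z [W n] - [Z [W n]]]]]]]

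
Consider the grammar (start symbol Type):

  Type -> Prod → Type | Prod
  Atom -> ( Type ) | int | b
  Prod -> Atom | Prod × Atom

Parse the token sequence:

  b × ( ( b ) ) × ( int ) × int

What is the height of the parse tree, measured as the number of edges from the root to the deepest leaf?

11

[Type [Prod [Prod [Prod [Prod [Atom b]] × [Atom ( [Type [Prod [Atom ( [Type [Prod [Atom b]]] )]]] )]] × [Atom ( [Type [Prod [Atom int]]] )]] × [Atom int]]]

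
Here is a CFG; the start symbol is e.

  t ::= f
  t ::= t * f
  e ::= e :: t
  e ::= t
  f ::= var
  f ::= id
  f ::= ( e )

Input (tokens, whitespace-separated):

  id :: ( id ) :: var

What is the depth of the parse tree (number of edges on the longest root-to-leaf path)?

[e [e [e [t [f id]]] :: [t [f ( [e [t [f id]]] )]]] :: [t [f var]]]

7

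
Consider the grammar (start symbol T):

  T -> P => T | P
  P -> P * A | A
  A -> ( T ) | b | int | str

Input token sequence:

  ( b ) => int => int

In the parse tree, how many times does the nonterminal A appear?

[T [P [A ( [T [P [A b]]] )]] => [T [P [A int]] => [T [P [A int]]]]]

4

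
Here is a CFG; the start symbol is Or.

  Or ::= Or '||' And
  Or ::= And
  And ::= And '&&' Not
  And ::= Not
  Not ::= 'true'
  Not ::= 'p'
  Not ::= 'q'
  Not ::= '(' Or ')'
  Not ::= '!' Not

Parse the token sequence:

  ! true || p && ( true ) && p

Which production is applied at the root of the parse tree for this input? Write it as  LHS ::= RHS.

[Or [Or [And [Not ! [Not true]]]] || [And [And [And [Not p]] && [Not ( [Or [And [Not true]]] )]] && [Not p]]]

Or ::= Or '||' And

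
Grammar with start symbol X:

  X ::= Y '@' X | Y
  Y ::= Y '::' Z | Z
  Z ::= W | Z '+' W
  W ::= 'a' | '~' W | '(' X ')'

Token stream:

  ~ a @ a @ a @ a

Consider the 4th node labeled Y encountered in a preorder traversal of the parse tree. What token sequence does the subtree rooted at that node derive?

a

[X [Y [Z [W ~ [W a]]]] @ [X [Y [Z [W a]]] @ [X [Y [Z [W a]]] @ [X [Y [Z [W a]]]]]]]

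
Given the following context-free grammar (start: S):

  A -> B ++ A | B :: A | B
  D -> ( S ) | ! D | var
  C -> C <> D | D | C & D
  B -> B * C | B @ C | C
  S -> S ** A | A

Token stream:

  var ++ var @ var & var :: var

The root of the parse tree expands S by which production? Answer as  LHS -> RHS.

S -> A

[S [A [B [C [D var]]] ++ [A [B [B [C [D var]]] @ [C [C [D var]] & [D var]]] :: [A [B [C [D var]]]]]]]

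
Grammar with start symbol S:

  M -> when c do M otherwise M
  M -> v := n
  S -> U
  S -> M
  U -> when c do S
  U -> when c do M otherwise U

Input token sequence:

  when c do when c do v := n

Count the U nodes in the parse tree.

[S [U when c do [S [U when c do [S [M v := n]]]]]]

2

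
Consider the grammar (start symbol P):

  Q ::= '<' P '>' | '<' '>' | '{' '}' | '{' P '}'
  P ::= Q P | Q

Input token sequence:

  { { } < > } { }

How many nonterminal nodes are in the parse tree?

[P [Q { [P [Q { }] [P [Q < >]]] }] [P [Q { }]]]

8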